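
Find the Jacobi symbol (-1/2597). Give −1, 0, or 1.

First reduce: -1 ≡ 2596 (mod 2597).
Pull out 2^2: since 2597 ≡ 5 (mod 8), (2/2597) = -1, so (2/2597)^2 = +1.
Reciprocity: 649 ≡ 1 and 2597 ≡ 1 (mod 4), so (649/2597) = +(2597/649).
Reduce top mod 649: now compute (1/649).
Reached (1/649) = 1. Collecting the sign flips along the way, the symbol is +1.

1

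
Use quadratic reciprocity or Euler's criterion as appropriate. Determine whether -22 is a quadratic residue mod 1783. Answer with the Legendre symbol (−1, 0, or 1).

1

First reduce: -22 ≡ 1761 (mod 1783).
Reciprocity: 1761 ≡ 1 and 1783 ≡ 3 (mod 4), so (1761/1783) = +(1783/1761).
Reduce top mod 1761: now compute (22/1761).
Pull out 2: since 1761 ≡ 1 (mod 8), (2/1761) = +1.
Reciprocity: 11 ≡ 3 and 1761 ≡ 1 (mod 4), so (11/1761) = +(1761/11).
Reduce top mod 11: now compute (1/11).
Reached (1/11) = 1. Collecting the sign flips along the way, the symbol is +1.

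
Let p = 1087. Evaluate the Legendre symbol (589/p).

Euler's criterion: (589/1087) ≡ 589^543 (mod 1087).
589^2 ≡ 168 (mod 1087)
589^4 ≡ 1049 (mod 1087)
589^8 ≡ 357 (mod 1087)
589^16 ≡ 270 (mod 1087)
589^32 ≡ 71 (mod 1087)
589^64 ≡ 693 (mod 1087)
589^128 ≡ 882 (mod 1087)
589^256 ≡ 719 (mod 1087)
589^512 ≡ 636 (mod 1087)
589^543 = 589^(512+16+8+4+2+1) ≡ 1 (mod 1087).
Result is 1, so (589/1087) = 1.

1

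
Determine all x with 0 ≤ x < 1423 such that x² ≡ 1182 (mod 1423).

601, 822

Since 1423 ≡ 3 (mod 4), a square root of 1182 is 1182^((1423+1)/4) = 1182^356 mod 1423.
Repeated squaring: 1182^2≡1161, 1182^4≡340, 1182^8≡337, 1182^16≡1152, 1182^32≡868, 1182^64≡657, 1182^128≡480, 1182^256≡1297 (mod 1423).
1182^356 = 1182^(256+64+32+4) ≡ 822 (mod 1423).
Check: 822² = 675684 ≡ 1182 (mod 1423). The two roots are 601 and 822.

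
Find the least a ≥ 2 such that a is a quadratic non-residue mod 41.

(2/41) = +1, so 2 is a residue.
(3/41) = −1, so 3 is the smallest positive non-residue mod 41.

3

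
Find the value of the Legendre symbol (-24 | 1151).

-1

Euler's criterion: (-24/1151) ≡ 1127^575 (mod 1151).
1127^2 ≡ 576 (mod 1151)
1127^4 ≡ 288 (mod 1151)
1127^8 ≡ 72 (mod 1151)
1127^16 ≡ 580 (mod 1151)
1127^32 ≡ 308 (mod 1151)
1127^64 ≡ 482 (mod 1151)
1127^128 ≡ 973 (mod 1151)
1127^256 ≡ 607 (mod 1151)
1127^512 ≡ 129 (mod 1151)
1127^575 = 1127^(512+32+16+8+4+2+1) ≡ 1150 (mod 1151).
Result is 1150 ≡ −1, so (-24/1151) = −1.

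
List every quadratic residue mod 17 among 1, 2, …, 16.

Square k = 1,…,8 (k and 17−k give the same square):
1²=1, 2²=4, 3²=9, 4²=16, 5²≡8, 6²≡2, 7²≡15, 8²≡13 (mod 17).
So the quadratic residues mod 17 are {1, 2, 4, 8, 9, 13, 15, 16}.

1 2 4 8 9 13 15 16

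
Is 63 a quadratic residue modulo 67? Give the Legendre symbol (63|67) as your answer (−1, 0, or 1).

Reciprocity: 63 ≡ 3 and 67 ≡ 3 (mod 4), so (63/67) = −(67/63).
Reduce top mod 63: now compute (4/63).
Pull out 2^2: since 63 ≡ 7 (mod 8), (2/63) = +1, so (2/63)^2 = +1.
Reached (1/63) = 1. Collecting the sign flips along the way, the symbol is -1.

-1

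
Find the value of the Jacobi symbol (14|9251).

Pull out 2: since 9251 ≡ 3 (mod 8), (2/9251) = -1.
Reciprocity: 7 ≡ 3 and 9251 ≡ 3 (mod 4), so (7/9251) = −(9251/7).
Reduce top mod 7: now compute (4/7).
Pull out 2^2: since 7 ≡ 7 (mod 8), (2/7) = +1, so (2/7)^2 = +1.
Reached (1/7) = 1. Collecting the sign flips along the way, the symbol is +1.

1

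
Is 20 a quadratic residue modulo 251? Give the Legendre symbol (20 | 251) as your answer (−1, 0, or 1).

Pull out 2^2: since 251 ≡ 3 (mod 8), (2/251) = -1, so (2/251)^2 = +1.
Reciprocity: 5 ≡ 1 and 251 ≡ 3 (mod 4), so (5/251) = +(251/5).
Reduce top mod 5: now compute (1/5).
Reached (1/5) = 1. Collecting the sign flips along the way, the symbol is +1.

1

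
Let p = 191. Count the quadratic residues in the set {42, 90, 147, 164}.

(42/191) = -1 → non-residue.
(90/191) = +1 → QR.
(147/191) = +1 → QR.
(164/191) = -1 → non-residue.
Total quadratic residues among the 4: 2.

2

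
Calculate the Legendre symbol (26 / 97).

-1

Pull out 2: since 97 ≡ 1 (mod 8), (2/97) = +1.
Reciprocity: 13 ≡ 1 and 97 ≡ 1 (mod 4), so (13/97) = +(97/13).
Reduce top mod 13: now compute (6/13).
Pull out 2: since 13 ≡ 5 (mod 8), (2/13) = -1.
Reciprocity: 3 ≡ 3 and 13 ≡ 1 (mod 4), so (3/13) = +(13/3).
Reduce top mod 3: now compute (1/3).
Reached (1/3) = 1. Collecting the sign flips along the way, the symbol is -1.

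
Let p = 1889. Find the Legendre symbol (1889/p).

First reduce: 1889 ≡ 0 (mod 1889).
Top reduces to 0: gcd > 1, so the symbol is 0.

0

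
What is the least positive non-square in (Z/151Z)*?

3

(2/151) = +1, so 2 is a residue.
(3/151) = −1, so 3 is the smallest positive non-residue mod 151.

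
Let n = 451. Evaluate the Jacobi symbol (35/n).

1

Reciprocity: 35 ≡ 3 and 451 ≡ 3 (mod 4), so (35/451) = −(451/35).
Reduce top mod 35: now compute (31/35).
Reciprocity: 31 ≡ 3 and 35 ≡ 3 (mod 4), so (31/35) = −(35/31).
Reduce top mod 31: now compute (4/31).
Pull out 2^2: since 31 ≡ 7 (mod 8), (2/31) = +1, so (2/31)^2 = +1.
Reached (1/31) = 1. Collecting the sign flips along the way, the symbol is +1.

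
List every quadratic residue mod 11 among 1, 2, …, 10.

1,3,4,5,9

Square k = 1,…,5 (k and 11−k give the same square):
1²=1, 2²=4, 3²=9, 4²≡5, 5²≡3 (mod 11).
So the quadratic residues mod 11 are {1, 3, 4, 5, 9}.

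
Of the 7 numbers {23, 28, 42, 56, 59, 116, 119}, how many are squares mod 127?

(23/127) = -1 → non-residue.
(28/127) = -1 → non-residue.
(42/127) = +1 → QR.
(56/127) = -1 → non-residue.
(59/127) = -1 → non-residue.
(116/127) = -1 → non-residue.
(119/127) = -1 → non-residue.
Total quadratic residues among the 7: 1.

1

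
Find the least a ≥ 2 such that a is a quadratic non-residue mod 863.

5

(2/863) = +1, so 2 is a residue.
(3/863) = +1, so 3 is a residue.
(4/863) = +1, so 4 is a residue.
(5/863) = −1, so 5 is the smallest positive non-residue mod 863.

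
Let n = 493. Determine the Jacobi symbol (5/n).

Reciprocity: 5 ≡ 1 and 493 ≡ 1 (mod 4), so (5/493) = +(493/5).
Reduce top mod 5: now compute (3/5).
Reciprocity: 3 ≡ 3 and 5 ≡ 1 (mod 4), so (3/5) = +(5/3).
Reduce top mod 3: now compute (2/3).
Pull out 2: since 3 ≡ 3 (mod 8), (2/3) = -1.
Reached (1/3) = 1. Collecting the sign flips along the way, the symbol is -1.

-1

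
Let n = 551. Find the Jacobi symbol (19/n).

0

Reciprocity: 19 ≡ 3 and 551 ≡ 3 (mod 4), so (19/551) = −(551/19).
Reduce top mod 19: now compute (0/19).
Top reduces to 0: gcd > 1, so the symbol is 0.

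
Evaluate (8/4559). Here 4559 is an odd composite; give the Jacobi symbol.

1

Pull out 2^3: since 4559 ≡ 7 (mod 8), (2/4559) = +1, so (2/4559)^3 = +1.
Reached (1/4559) = 1. Collecting the sign flips along the way, the symbol is +1.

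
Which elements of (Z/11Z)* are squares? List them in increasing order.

1 3 4 5 9

Square k = 1,…,5 (k and 11−k give the same square):
1²=1, 2²=4, 3²=9, 4²≡5, 5²≡3 (mod 11).
So the quadratic residues mod 11 are {1, 3, 4, 5, 9}.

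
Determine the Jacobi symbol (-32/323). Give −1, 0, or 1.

1

First reduce: -32 ≡ 291 (mod 323).
Reciprocity: 291 ≡ 3 and 323 ≡ 3 (mod 4), so (291/323) = −(323/291).
Reduce top mod 291: now compute (32/291).
Pull out 2^5: since 291 ≡ 3 (mod 8), (2/291) = -1, so (2/291)^5 = -1.
Reached (1/291) = 1. Collecting the sign flips along the way, the symbol is +1.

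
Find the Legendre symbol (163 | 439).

-1

Reciprocity: 163 ≡ 3 and 439 ≡ 3 (mod 4), so (163/439) = −(439/163).
Reduce top mod 163: now compute (113/163).
Reciprocity: 113 ≡ 1 and 163 ≡ 3 (mod 4), so (113/163) = +(163/113).
Reduce top mod 113: now compute (50/113).
Pull out 2: since 113 ≡ 1 (mod 8), (2/113) = +1.
Reciprocity: 25 ≡ 1 and 113 ≡ 1 (mod 4), so (25/113) = +(113/25).
Reduce top mod 25: now compute (13/25).
Reciprocity: 13 ≡ 1 and 25 ≡ 1 (mod 4), so (13/25) = +(25/13).
Reduce top mod 13: now compute (12/13).
Pull out 2^2: since 13 ≡ 5 (mod 8), (2/13) = -1, so (2/13)^2 = +1.
Reciprocity: 3 ≡ 3 and 13 ≡ 1 (mod 4), so (3/13) = +(13/3).
Reduce top mod 3: now compute (1/3).
Reached (1/3) = 1. Collecting the sign flips along the way, the symbol is -1.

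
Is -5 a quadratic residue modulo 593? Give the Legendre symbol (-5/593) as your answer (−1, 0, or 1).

First reduce: -5 ≡ 588 (mod 593).
Pull out 2^2: since 593 ≡ 1 (mod 8), (2/593) = +1, so (2/593)^2 = +1.
Reciprocity: 147 ≡ 3 and 593 ≡ 1 (mod 4), so (147/593) = +(593/147).
Reduce top mod 147: now compute (5/147).
Reciprocity: 5 ≡ 1 and 147 ≡ 3 (mod 4), so (5/147) = +(147/5).
Reduce top mod 5: now compute (2/5).
Pull out 2: since 5 ≡ 5 (mod 8), (2/5) = -1.
Reached (1/5) = 1. Collecting the sign flips along the way, the symbol is -1.

-1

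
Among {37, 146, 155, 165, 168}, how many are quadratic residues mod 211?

(37/211) = +1 → QR.
(146/211) = -1 → non-residue.
(155/211) = -1 → non-residue.
(165/211) = -1 → non-residue.
(168/211) = -1 → non-residue.
Total quadratic residues among the 5: 1.

1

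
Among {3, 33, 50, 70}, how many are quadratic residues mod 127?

2

(3/127) = -1 → non-residue.
(33/127) = -1 → non-residue.
(50/127) = +1 → QR.
(70/127) = +1 → QR.
Total quadratic residues among the 4: 2.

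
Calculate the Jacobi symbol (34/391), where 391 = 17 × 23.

Pull out 2: since 391 ≡ 7 (mod 8), (2/391) = +1.
Reciprocity: 17 ≡ 1 and 391 ≡ 3 (mod 4), so (17/391) = +(391/17).
Reduce top mod 17: now compute (0/17).
Top reduces to 0: gcd > 1, so the symbol is 0.

0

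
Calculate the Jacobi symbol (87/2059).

Reciprocity: 87 ≡ 3 and 2059 ≡ 3 (mod 4), so (87/2059) = −(2059/87).
Reduce top mod 87: now compute (58/87).
Pull out 2: since 87 ≡ 7 (mod 8), (2/87) = +1.
Reciprocity: 29 ≡ 1 and 87 ≡ 3 (mod 4), so (29/87) = +(87/29).
Reduce top mod 29: now compute (0/29).
Top reduces to 0: gcd > 1, so the symbol is 0.

0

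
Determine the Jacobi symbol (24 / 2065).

Pull out 2^3: since 2065 ≡ 1 (mod 8), (2/2065) = +1, so (2/2065)^3 = +1.
Reciprocity: 3 ≡ 3 and 2065 ≡ 1 (mod 4), so (3/2065) = +(2065/3).
Reduce top mod 3: now compute (1/3).
Reached (1/3) = 1. Collecting the sign flips along the way, the symbol is +1.

1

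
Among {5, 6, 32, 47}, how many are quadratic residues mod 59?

1

(5/59) = +1 → QR.
(6/59) = -1 → non-residue.
(32/59) = -1 → non-residue.
(47/59) = -1 → non-residue.
Total quadratic residues among the 4: 1.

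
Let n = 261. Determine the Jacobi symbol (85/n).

Reciprocity: 85 ≡ 1 and 261 ≡ 1 (mod 4), so (85/261) = +(261/85).
Reduce top mod 85: now compute (6/85).
Pull out 2: since 85 ≡ 5 (mod 8), (2/85) = -1.
Reciprocity: 3 ≡ 3 and 85 ≡ 1 (mod 4), so (3/85) = +(85/3).
Reduce top mod 3: now compute (1/3).
Reached (1/3) = 1. Collecting the sign flips along the way, the symbol is -1.

-1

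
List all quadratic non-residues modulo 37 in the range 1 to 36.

2, 5, 6, 8, 13, 14, 15, 17, 18, 19, 20, 22, 23, 24, 29, 31, 32, 35

Square k = 1,…,18 (k and 37−k give the same square):
1²=1, 2²=4, 3²=9, 4²=16, 5²=25, 6²=36, 7²≡12, 8²≡27, 9²≡7, 10²≡26, 11²≡10, 12²≡33, 13²≡21, 14²≡11, 15²≡3, 16²≡34, 17²≡30, 18²≡28 (mod 37).
The residues are {1, 3, 4, 7, 9, 10, 11, 12, 16, 21, 25, 26, 27, 28, 30, 33, 34, 36}; the non-residues are the remaining 18 nonzero classes.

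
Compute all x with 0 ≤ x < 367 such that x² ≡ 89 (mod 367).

Since 367 ≡ 3 (mod 4), a square root of 89 is 89^((367+1)/4) = 89^92 mod 367.
Repeated squaring: 89^2≡214, 89^4≡288, 89^8≡2, 89^16≡4, 89^32≡16, 89^64≡256 (mod 367).
89^92 = 89^(64+16+8+4) ≡ 55 (mod 367).
Check: 55² = 3025 ≡ 89 (mod 367). The two roots are 55 and 312.

55, 312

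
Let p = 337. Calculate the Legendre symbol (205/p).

Euler's criterion: (205/337) ≡ 205^168 (mod 337).
205^2 ≡ 237 (mod 337)
205^4 ≡ 227 (mod 337)
205^8 ≡ 305 (mod 337)
205^16 ≡ 13 (mod 337)
205^32 ≡ 169 (mod 337)
205^64 ≡ 253 (mod 337)
205^128 ≡ 316 (mod 337)
205^168 = 205^(128+32+8) ≡ 336 (mod 337).
Result is 336 ≡ −1, so (205/337) = −1.

-1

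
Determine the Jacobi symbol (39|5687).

-1

Reciprocity: 39 ≡ 3 and 5687 ≡ 3 (mod 4), so (39/5687) = −(5687/39).
Reduce top mod 39: now compute (32/39).
Pull out 2^5: since 39 ≡ 7 (mod 8), (2/39) = +1, so (2/39)^5 = +1.
Reached (1/39) = 1. Collecting the sign flips along the way, the symbol is -1.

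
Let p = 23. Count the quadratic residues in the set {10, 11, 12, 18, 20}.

2

(10/23) = -1 → non-residue.
(11/23) = -1 → non-residue.
(12/23) = +1 → QR.
(18/23) = +1 → QR.
(20/23) = -1 → non-residue.
Total quadratic residues among the 5: 2.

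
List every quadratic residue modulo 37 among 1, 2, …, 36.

1 3 4 7 9 10 11 12 16 21 25 26 27 28 30 33 34 36

Square k = 1,…,18 (k and 37−k give the same square):
1²=1, 2²=4, 3²=9, 4²=16, 5²=25, 6²=36, 7²≡12, 8²≡27, 9²≡7, 10²≡26, 11²≡10, 12²≡33, 13²≡21, 14²≡11, 15²≡3, 16²≡34, 17²≡30, 18²≡28 (mod 37).
So the quadratic residues mod 37 are {1, 3, 4, 7, 9, 10, 11, 12, 16, 21, 25, 26, 27, 28, 30, 33, 34, 36}.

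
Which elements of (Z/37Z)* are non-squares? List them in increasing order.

2,5,6,8,13,14,15,17,18,19,20,22,23,24,29,31,32,35

Square k = 1,…,18 (k and 37−k give the same square):
1²=1, 2²=4, 3²=9, 4²=16, 5²=25, 6²=36, 7²≡12, 8²≡27, 9²≡7, 10²≡26, 11²≡10, 12²≡33, 13²≡21, 14²≡11, 15²≡3, 16²≡34, 17²≡30, 18²≡28 (mod 37).
The residues are {1, 3, 4, 7, 9, 10, 11, 12, 16, 21, 25, 26, 27, 28, 30, 33, 34, 36}; the non-residues are the remaining 18 nonzero classes.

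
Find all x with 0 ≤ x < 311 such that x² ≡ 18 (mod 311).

113, 198

Since 311 ≡ 3 (mod 4), a square root of 18 is 18^((311+1)/4) = 18^78 mod 311.
Repeated squaring: 18^2≡13, 18^4≡169, 18^8≡260, 18^16≡113, 18^32≡18, 18^64≡13 (mod 311).
18^78 = 18^(64+8+4+2) ≡ 113 (mod 311).
Check: 113² = 12769 ≡ 18 (mod 311). The two roots are 113 and 198.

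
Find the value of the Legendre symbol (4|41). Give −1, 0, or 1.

1

Pull out 2^2: since 41 ≡ 1 (mod 8), (2/41) = +1, so (2/41)^2 = +1.
Reached (1/41) = 1. Collecting the sign flips along the way, the symbol is +1.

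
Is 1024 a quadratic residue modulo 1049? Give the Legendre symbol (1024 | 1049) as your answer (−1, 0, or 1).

1

Pull out 2^10: since 1049 ≡ 1 (mod 8), (2/1049) = +1, so (2/1049)^10 = +1.
Reached (1/1049) = 1. Collecting the sign flips along the way, the symbol is +1.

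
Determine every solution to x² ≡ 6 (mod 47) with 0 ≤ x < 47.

10, 37

Since 47 ≡ 3 (mod 4), a square root of 6 is 6^((47+1)/4) = 6^12 mod 47.
Repeated squaring: 6^2≡36, 6^4≡27, 6^8≡24 (mod 47).
6^12 = 6^(8+4) ≡ 37 (mod 47).
Check: 37² = 1369 ≡ 6 (mod 47). The two roots are 10 and 37.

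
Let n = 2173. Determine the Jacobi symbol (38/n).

Pull out 2: since 2173 ≡ 5 (mod 8), (2/2173) = -1.
Reciprocity: 19 ≡ 3 and 2173 ≡ 1 (mod 4), so (19/2173) = +(2173/19).
Reduce top mod 19: now compute (7/19).
Reciprocity: 7 ≡ 3 and 19 ≡ 3 (mod 4), so (7/19) = −(19/7).
Reduce top mod 7: now compute (5/7).
Reciprocity: 5 ≡ 1 and 7 ≡ 3 (mod 4), so (5/7) = +(7/5).
Reduce top mod 5: now compute (2/5).
Pull out 2: since 5 ≡ 5 (mod 8), (2/5) = -1.
Reached (1/5) = 1. Collecting the sign flips along the way, the symbol is -1.

-1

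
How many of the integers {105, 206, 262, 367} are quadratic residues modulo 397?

(105/397) = +1 → QR.
(206/397) = +1 → QR.
(262/397) = -1 → non-residue.
(367/397) = +1 → QR.
Total quadratic residues among the 4: 3.

3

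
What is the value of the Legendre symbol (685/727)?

Euler's criterion: (685/727) ≡ 685^363 (mod 727).
685^2 ≡ 310 (mod 727)
685^4 ≡ 136 (mod 727)
685^8 ≡ 321 (mod 727)
685^16 ≡ 534 (mod 727)
685^32 ≡ 172 (mod 727)
685^64 ≡ 504 (mod 727)
685^128 ≡ 293 (mod 727)
685^256 ≡ 63 (mod 727)
685^363 = 685^(256+64+32+8+2+1) ≡ 1 (mod 727).
Result is 1, so (685/727) = 1.

1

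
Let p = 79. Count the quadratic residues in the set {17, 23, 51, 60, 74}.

2

(17/79) = -1 → non-residue.
(23/79) = +1 → QR.
(51/79) = +1 → QR.
(60/79) = -1 → non-residue.
(74/79) = -1 → non-residue.
Total quadratic residues among the 5: 2.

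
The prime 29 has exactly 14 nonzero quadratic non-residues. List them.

2 3 8 10 11 12 14 15 17 18 19 21 26 27

Square k = 1,…,14 (k and 29−k give the same square):
1²=1, 2²=4, 3²=9, 4²=16, 5²=25, 6²≡7, 7²≡20, 8²≡6, 9²≡23, 10²≡13, 11²≡5, 12²≡28, 13²≡24, 14²≡22 (mod 29).
The residues are {1, 4, 5, 6, 7, 9, 13, 16, 20, 22, 23, 24, 25, 28}; the non-residues are the remaining 14 nonzero classes.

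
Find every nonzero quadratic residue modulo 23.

1,2,3,4,6,8,9,12,13,16,18

Square k = 1,…,11 (k and 23−k give the same square):
1²=1, 2²=4, 3²=9, 4²=16, 5²≡2, 6²≡13, 7²≡3, 8²≡18, 9²≡12, 10²≡8, 11²≡6 (mod 23).
So the quadratic residues mod 23 are {1, 2, 3, 4, 6, 8, 9, 12, 13, 16, 18}.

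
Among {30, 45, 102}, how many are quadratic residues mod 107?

2

(30/107) = +1 → QR.
(45/107) = -1 → non-residue.
(102/107) = +1 → QR.
Total quadratic residues among the 3: 2.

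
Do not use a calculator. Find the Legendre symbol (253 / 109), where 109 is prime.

1

Euler's criterion: (253/109) ≡ 35^54 (mod 109).
35^2 ≡ 26 (mod 109)
35^4 ≡ 22 (mod 109)
35^8 ≡ 48 (mod 109)
35^16 ≡ 15 (mod 109)
35^32 ≡ 7 (mod 109)
35^54 = 35^(32+16+4+2) ≡ 1 (mod 109).
Result is 1, so (253/109) = 1.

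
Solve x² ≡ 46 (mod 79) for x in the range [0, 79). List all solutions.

21, 58

Since 79 ≡ 3 (mod 4), a square root of 46 is 46^((79+1)/4) = 46^20 mod 79.
Repeated squaring: 46^2≡62, 46^4≡52, 46^8≡18, 46^16≡8 (mod 79).
46^20 = 46^(16+4) ≡ 21 (mod 79).
Check: 21² = 441 ≡ 46 (mod 79). The two roots are 21 and 58.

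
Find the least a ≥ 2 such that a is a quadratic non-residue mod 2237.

(2/2237) = −1, so 2 is the smallest positive non-residue mod 2237.

2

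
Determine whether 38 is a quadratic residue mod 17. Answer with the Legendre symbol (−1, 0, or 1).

First reduce: 38 ≡ 4 (mod 17).
Pull out 2^2: since 17 ≡ 1 (mod 8), (2/17) = +1, so (2/17)^2 = +1.
Reached (1/17) = 1. Collecting the sign flips along the way, the symbol is +1.

1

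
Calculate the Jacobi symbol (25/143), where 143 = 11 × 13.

1

Reciprocity: 25 ≡ 1 and 143 ≡ 3 (mod 4), so (25/143) = +(143/25).
Reduce top mod 25: now compute (18/25).
Pull out 2: since 25 ≡ 1 (mod 8), (2/25) = +1.
Reciprocity: 9 ≡ 1 and 25 ≡ 1 (mod 4), so (9/25) = +(25/9).
Reduce top mod 9: now compute (7/9).
Reciprocity: 7 ≡ 3 and 9 ≡ 1 (mod 4), so (7/9) = +(9/7).
Reduce top mod 7: now compute (2/7).
Pull out 2: since 7 ≡ 7 (mod 8), (2/7) = +1.
Reached (1/7) = 1. Collecting the sign flips along the way, the symbol is +1.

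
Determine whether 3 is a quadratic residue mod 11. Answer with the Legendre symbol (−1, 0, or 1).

Reciprocity: 3 ≡ 3 and 11 ≡ 3 (mod 4), so (3/11) = −(11/3).
Reduce top mod 3: now compute (2/3).
Pull out 2: since 3 ≡ 3 (mod 8), (2/3) = -1.
Reached (1/3) = 1. Collecting the sign flips along the way, the symbol is +1.

1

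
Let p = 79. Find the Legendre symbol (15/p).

Reciprocity: 15 ≡ 3 and 79 ≡ 3 (mod 4), so (15/79) = −(79/15).
Reduce top mod 15: now compute (4/15).
Pull out 2^2: since 15 ≡ 7 (mod 8), (2/15) = +1, so (2/15)^2 = +1.
Reached (1/15) = 1. Collecting the sign flips along the way, the symbol is -1.

-1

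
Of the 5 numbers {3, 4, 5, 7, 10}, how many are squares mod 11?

(3/11) = +1 → QR.
(4/11) = +1 → QR.
(5/11) = +1 → QR.
(7/11) = -1 → non-residue.
(10/11) = -1 → non-residue.
Total quadratic residues among the 5: 3.

3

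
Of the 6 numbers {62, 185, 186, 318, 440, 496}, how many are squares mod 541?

2

(62/541) = -1 → non-residue.
(185/541) = -1 → non-residue.
(186/541) = -1 → non-residue.
(318/541) = -1 → non-residue.
(440/541) = +1 → QR.
(496/541) = +1 → QR.
Total quadratic residues among the 6: 2.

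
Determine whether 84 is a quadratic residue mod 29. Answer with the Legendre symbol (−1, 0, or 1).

-1

First reduce: 84 ≡ 26 (mod 29).
Pull out 2: since 29 ≡ 5 (mod 8), (2/29) = -1.
Reciprocity: 13 ≡ 1 and 29 ≡ 1 (mod 4), so (13/29) = +(29/13).
Reduce top mod 13: now compute (3/13).
Reciprocity: 3 ≡ 3 and 13 ≡ 1 (mod 4), so (3/13) = +(13/3).
Reduce top mod 3: now compute (1/3).
Reached (1/3) = 1. Collecting the sign flips along the way, the symbol is -1.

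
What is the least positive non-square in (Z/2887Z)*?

(2/2887) = +1, so 2 is a residue.
(3/2887) = −1, so 3 is the smallest positive non-residue mod 2887.

3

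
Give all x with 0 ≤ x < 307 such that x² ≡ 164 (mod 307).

85, 222

Since 307 ≡ 3 (mod 4), a square root of 164 is 164^((307+1)/4) = 164^77 mod 307.
Repeated squaring: 164^2≡187, 164^4≡278, 164^8≡227, 164^16≡260, 164^32≡60, 164^64≡223 (mod 307).
164^77 = 164^(64+8+4+1) ≡ 222 (mod 307).
Check: 222² = 49284 ≡ 164 (mod 307). The two roots are 85 and 222.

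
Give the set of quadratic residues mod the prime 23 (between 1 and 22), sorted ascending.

Square k = 1,…,11 (k and 23−k give the same square):
1²=1, 2²=4, 3²=9, 4²=16, 5²≡2, 6²≡13, 7²≡3, 8²≡18, 9²≡12, 10²≡8, 11²≡6 (mod 23).
So the quadratic residues mod 23 are {1, 2, 3, 4, 6, 8, 9, 12, 13, 16, 18}.

1 2 3 4 6 8 9 12 13 16 18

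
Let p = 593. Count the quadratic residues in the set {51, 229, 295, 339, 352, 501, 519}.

(51/593) = -1 → non-residue.
(229/593) = +1 → QR.
(295/593) = -1 → non-residue.
(339/593) = -1 → non-residue.
(352/593) = -1 → non-residue.
(501/593) = +1 → QR.
(519/593) = +1 → QR.
Total quadratic residues among the 7: 3.

3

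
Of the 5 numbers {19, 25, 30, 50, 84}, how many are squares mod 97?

(19/97) = -1 → non-residue.
(25/97) = +1 → QR.
(30/97) = -1 → non-residue.
(50/97) = +1 → QR.
(84/97) = -1 → non-residue.
Total quadratic residues among the 5: 2.

2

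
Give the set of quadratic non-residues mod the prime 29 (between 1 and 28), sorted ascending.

2,3,8,10,11,12,14,15,17,18,19,21,26,27

Square k = 1,…,14 (k and 29−k give the same square):
1²=1, 2²=4, 3²=9, 4²=16, 5²=25, 6²≡7, 7²≡20, 8²≡6, 9²≡23, 10²≡13, 11²≡5, 12²≡28, 13²≡24, 14²≡22 (mod 29).
The residues are {1, 4, 5, 6, 7, 9, 13, 16, 20, 22, 23, 24, 25, 28}; the non-residues are the remaining 14 nonzero classes.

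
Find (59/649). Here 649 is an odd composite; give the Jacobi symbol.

Reciprocity: 59 ≡ 3 and 649 ≡ 1 (mod 4), so (59/649) = +(649/59).
Reduce top mod 59: now compute (0/59).
Top reduces to 0: gcd > 1, so the symbol is 0.

0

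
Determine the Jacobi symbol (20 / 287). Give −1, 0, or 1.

Pull out 2^2: since 287 ≡ 7 (mod 8), (2/287) = +1, so (2/287)^2 = +1.
Reciprocity: 5 ≡ 1 and 287 ≡ 3 (mod 4), so (5/287) = +(287/5).
Reduce top mod 5: now compute (2/5).
Pull out 2: since 5 ≡ 5 (mod 8), (2/5) = -1.
Reached (1/5) = 1. Collecting the sign flips along the way, the symbol is -1.

-1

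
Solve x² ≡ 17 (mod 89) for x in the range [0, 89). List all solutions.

27, 62

89 ≡ 1 (mod 4), so we find a root by search.
Trying successive values, 27² = 729 ≡ 17 (mod 89). The other root is 89 − 27 = 62.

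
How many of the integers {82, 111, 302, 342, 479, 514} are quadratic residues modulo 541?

1

(82/541) = -1 → non-residue.
(111/541) = -1 → non-residue.
(302/541) = -1 → non-residue.
(342/541) = -1 → non-residue.
(479/541) = -1 → non-residue.
(514/541) = +1 → QR.
Total quadratic residues among the 6: 1.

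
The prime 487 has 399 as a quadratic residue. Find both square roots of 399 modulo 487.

151, 336

Since 487 ≡ 3 (mod 4), a square root of 399 is 399^((487+1)/4) = 399^122 mod 487.
Repeated squaring: 399^2≡439, 399^4≡356, 399^8≡116, 399^16≡307, 399^32≡258, 399^64≡332 (mod 487).
399^122 = 399^(64+32+16+8+2) ≡ 336 (mod 487).
Check: 336² = 112896 ≡ 399 (mod 487). The two roots are 151 and 336.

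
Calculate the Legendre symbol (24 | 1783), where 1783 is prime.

-1

Pull out 2^3: since 1783 ≡ 7 (mod 8), (2/1783) = +1, so (2/1783)^3 = +1.
Reciprocity: 3 ≡ 3 and 1783 ≡ 3 (mod 4), so (3/1783) = −(1783/3).
Reduce top mod 3: now compute (1/3).
Reached (1/3) = 1. Collecting the sign flips along the way, the symbol is -1.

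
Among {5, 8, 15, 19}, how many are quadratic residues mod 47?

(5/47) = -1 → non-residue.
(8/47) = +1 → QR.
(15/47) = -1 → non-residue.
(19/47) = -1 → non-residue.
Total quadratic residues among the 4: 1.

1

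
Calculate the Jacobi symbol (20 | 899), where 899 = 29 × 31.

Pull out 2^2: since 899 ≡ 3 (mod 8), (2/899) = -1, so (2/899)^2 = +1.
Reciprocity: 5 ≡ 1 and 899 ≡ 3 (mod 4), so (5/899) = +(899/5).
Reduce top mod 5: now compute (4/5).
Pull out 2^2: since 5 ≡ 5 (mod 8), (2/5) = -1, so (2/5)^2 = +1.
Reached (1/5) = 1. Collecting the sign flips along the way, the symbol is +1.

1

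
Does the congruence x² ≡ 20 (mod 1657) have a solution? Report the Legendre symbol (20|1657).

-1

Pull out 2^2: since 1657 ≡ 1 (mod 8), (2/1657) = +1, so (2/1657)^2 = +1.
Reciprocity: 5 ≡ 1 and 1657 ≡ 1 (mod 4), so (5/1657) = +(1657/5).
Reduce top mod 5: now compute (2/5).
Pull out 2: since 5 ≡ 5 (mod 8), (2/5) = -1.
Reached (1/5) = 1. Collecting the sign flips along the way, the symbol is -1.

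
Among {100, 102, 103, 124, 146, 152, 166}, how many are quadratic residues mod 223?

(100/223) = +1 → QR.
(102/223) = -1 → non-residue.
(103/223) = -1 → non-residue.
(124/223) = +1 → QR.
(146/223) = +1 → QR.
(152/223) = +1 → QR.
(166/223) = +1 → QR.
Total quadratic residues among the 7: 5.

5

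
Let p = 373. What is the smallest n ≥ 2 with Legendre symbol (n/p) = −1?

(2/373) = −1, so 2 is the smallest positive non-residue mod 373.

2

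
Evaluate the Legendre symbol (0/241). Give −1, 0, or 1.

Top reduces to 0: gcd > 1, so the symbol is 0.

0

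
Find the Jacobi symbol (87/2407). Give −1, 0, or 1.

Reciprocity: 87 ≡ 3 and 2407 ≡ 3 (mod 4), so (87/2407) = −(2407/87).
Reduce top mod 87: now compute (58/87).
Pull out 2: since 87 ≡ 7 (mod 8), (2/87) = +1.
Reciprocity: 29 ≡ 1 and 87 ≡ 3 (mod 4), so (29/87) = +(87/29).
Reduce top mod 29: now compute (0/29).
Top reduces to 0: gcd > 1, so the symbol is 0.

0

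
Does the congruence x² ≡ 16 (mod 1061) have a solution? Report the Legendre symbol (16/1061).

Pull out 2^4: since 1061 ≡ 5 (mod 8), (2/1061) = -1, so (2/1061)^4 = +1.
Reached (1/1061) = 1. Collecting the sign flips along the way, the symbol is +1.

1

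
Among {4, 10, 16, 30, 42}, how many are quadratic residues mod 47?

3

(4/47) = +1 → QR.
(10/47) = -1 → non-residue.
(16/47) = +1 → QR.
(30/47) = -1 → non-residue.
(42/47) = +1 → QR.
Total quadratic residues among the 5: 3.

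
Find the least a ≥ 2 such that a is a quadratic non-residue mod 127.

3

(2/127) = +1, so 2 is a residue.
(3/127) = −1, so 3 is the smallest positive non-residue mod 127.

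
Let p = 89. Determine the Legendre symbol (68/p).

1

Pull out 2^2: since 89 ≡ 1 (mod 8), (2/89) = +1, so (2/89)^2 = +1.
Reciprocity: 17 ≡ 1 and 89 ≡ 1 (mod 4), so (17/89) = +(89/17).
Reduce top mod 17: now compute (4/17).
Pull out 2^2: since 17 ≡ 1 (mod 8), (2/17) = +1, so (2/17)^2 = +1.
Reached (1/17) = 1. Collecting the sign flips along the way, the symbol is +1.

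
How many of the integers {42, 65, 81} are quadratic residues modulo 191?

2

(42/191) = -1 → non-residue.
(65/191) = +1 → QR.
(81/191) = +1 → QR.
Total quadratic residues among the 3: 2.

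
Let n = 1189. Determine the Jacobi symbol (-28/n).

-1

First reduce: -28 ≡ 1161 (mod 1189).
Reciprocity: 1161 ≡ 1 and 1189 ≡ 1 (mod 4), so (1161/1189) = +(1189/1161).
Reduce top mod 1161: now compute (28/1161).
Pull out 2^2: since 1161 ≡ 1 (mod 8), (2/1161) = +1, so (2/1161)^2 = +1.
Reciprocity: 7 ≡ 3 and 1161 ≡ 1 (mod 4), so (7/1161) = +(1161/7).
Reduce top mod 7: now compute (6/7).
Pull out 2: since 7 ≡ 7 (mod 8), (2/7) = +1.
Reciprocity: 3 ≡ 3 and 7 ≡ 3 (mod 4), so (3/7) = −(7/3).
Reduce top mod 3: now compute (1/3).
Reached (1/3) = 1. Collecting the sign flips along the way, the symbol is -1.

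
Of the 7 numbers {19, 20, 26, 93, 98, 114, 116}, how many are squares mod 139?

(19/139) = -1 → non-residue.
(20/139) = +1 → QR.
(26/139) = -1 → non-residue.
(93/139) = -1 → non-residue.
(98/139) = -1 → non-residue.
(114/139) = -1 → non-residue.
(116/139) = +1 → QR.
Total quadratic residues among the 7: 2.

2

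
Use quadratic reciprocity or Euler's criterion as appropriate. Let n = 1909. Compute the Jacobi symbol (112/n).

Pull out 2^4: since 1909 ≡ 5 (mod 8), (2/1909) = -1, so (2/1909)^4 = +1.
Reciprocity: 7 ≡ 3 and 1909 ≡ 1 (mod 4), so (7/1909) = +(1909/7).
Reduce top mod 7: now compute (5/7).
Reciprocity: 5 ≡ 1 and 7 ≡ 3 (mod 4), so (5/7) = +(7/5).
Reduce top mod 5: now compute (2/5).
Pull out 2: since 5 ≡ 5 (mod 8), (2/5) = -1.
Reached (1/5) = 1. Collecting the sign flips along the way, the symbol is -1.

-1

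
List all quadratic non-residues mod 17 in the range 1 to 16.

3, 5, 6, 7, 10, 11, 12, 14

Square k = 1,…,8 (k and 17−k give the same square):
1²=1, 2²=4, 3²=9, 4²=16, 5²≡8, 6²≡2, 7²≡15, 8²≡13 (mod 17).
The residues are {1, 2, 4, 8, 9, 13, 15, 16}; the non-residues are the remaining 8 nonzero classes.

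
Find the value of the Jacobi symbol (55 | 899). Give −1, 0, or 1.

Reciprocity: 55 ≡ 3 and 899 ≡ 3 (mod 4), so (55/899) = −(899/55).
Reduce top mod 55: now compute (19/55).
Reciprocity: 19 ≡ 3 and 55 ≡ 3 (mod 4), so (19/55) = −(55/19).
Reduce top mod 19: now compute (17/19).
Reciprocity: 17 ≡ 1 and 19 ≡ 3 (mod 4), so (17/19) = +(19/17).
Reduce top mod 17: now compute (2/17).
Pull out 2: since 17 ≡ 1 (mod 8), (2/17) = +1.
Reached (1/17) = 1. Collecting the sign flips along the way, the symbol is +1.

1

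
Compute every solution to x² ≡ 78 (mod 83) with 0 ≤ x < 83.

24, 59

Since 83 ≡ 3 (mod 4), a square root of 78 is 78^((83+1)/4) = 78^21 mod 83.
Repeated squaring: 78^2≡25, 78^4≡44, 78^8≡27, 78^16≡65 (mod 83).
78^21 = 78^(16+4+1) ≡ 59 (mod 83).
Check: 59² = 3481 ≡ 78 (mod 83). The two roots are 24 and 59.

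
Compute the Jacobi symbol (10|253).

Pull out 2: since 253 ≡ 5 (mod 8), (2/253) = -1.
Reciprocity: 5 ≡ 1 and 253 ≡ 1 (mod 4), so (5/253) = +(253/5).
Reduce top mod 5: now compute (3/5).
Reciprocity: 3 ≡ 3 and 5 ≡ 1 (mod 4), so (3/5) = +(5/3).
Reduce top mod 3: now compute (2/3).
Pull out 2: since 3 ≡ 3 (mod 8), (2/3) = -1.
Reached (1/3) = 1. Collecting the sign flips along the way, the symbol is +1.

1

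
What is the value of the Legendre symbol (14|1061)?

-1

Pull out 2: since 1061 ≡ 5 (mod 8), (2/1061) = -1.
Reciprocity: 7 ≡ 3 and 1061 ≡ 1 (mod 4), so (7/1061) = +(1061/7).
Reduce top mod 7: now compute (4/7).
Pull out 2^2: since 7 ≡ 7 (mod 8), (2/7) = +1, so (2/7)^2 = +1.
Reached (1/7) = 1. Collecting the sign flips along the way, the symbol is -1.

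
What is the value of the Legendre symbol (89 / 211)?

-1

Euler's criterion: (89/211) ≡ 89^105 (mod 211).
89^2 ≡ 114 (mod 211)
89^4 ≡ 125 (mod 211)
89^8 ≡ 11 (mod 211)
89^16 ≡ 121 (mod 211)
89^32 ≡ 82 (mod 211)
89^64 ≡ 183 (mod 211)
89^105 = 89^(64+32+8+1) ≡ 210 (mod 211).
Result is 210 ≡ −1, so (89/211) = −1.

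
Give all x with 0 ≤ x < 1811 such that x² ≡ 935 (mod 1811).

188, 1623

Since 1811 ≡ 3 (mod 4), a square root of 935 is 935^((1811+1)/4) = 935^453 mod 1811.
Repeated squaring: 935^2≡1323, 935^4≡903, 935^8≡459, 935^16≡605, 935^32≡203, 935^64≡1367, 935^128≡1548, 935^256≡351 (mod 1811).
935^453 = 935^(256+128+64+4+1) ≡ 1623 (mod 1811).
Check: 1623² = 2634129 ≡ 935 (mod 1811). The two roots are 188 and 1623.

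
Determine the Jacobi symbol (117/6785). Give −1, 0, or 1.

1

Reciprocity: 117 ≡ 1 and 6785 ≡ 1 (mod 4), so (117/6785) = +(6785/117).
Reduce top mod 117: now compute (116/117).
Pull out 2^2: since 117 ≡ 5 (mod 8), (2/117) = -1, so (2/117)^2 = +1.
Reciprocity: 29 ≡ 1 and 117 ≡ 1 (mod 4), so (29/117) = +(117/29).
Reduce top mod 29: now compute (1/29).
Reached (1/29) = 1. Collecting the sign flips along the way, the symbol is +1.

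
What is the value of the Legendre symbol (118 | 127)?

Pull out 2: since 127 ≡ 7 (mod 8), (2/127) = +1.
Reciprocity: 59 ≡ 3 and 127 ≡ 3 (mod 4), so (59/127) = −(127/59).
Reduce top mod 59: now compute (9/59).
Reciprocity: 9 ≡ 1 and 59 ≡ 3 (mod 4), so (9/59) = +(59/9).
Reduce top mod 9: now compute (5/9).
Reciprocity: 5 ≡ 1 and 9 ≡ 1 (mod 4), so (5/9) = +(9/5).
Reduce top mod 5: now compute (4/5).
Pull out 2^2: since 5 ≡ 5 (mod 8), (2/5) = -1, so (2/5)^2 = +1.
Reached (1/5) = 1. Collecting the sign flips along the way, the symbol is -1.

-1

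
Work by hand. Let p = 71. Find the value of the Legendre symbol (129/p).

1

Euler's criterion: (129/71) ≡ 58^35 (mod 71).
58^2 ≡ 27 (mod 71)
58^4 ≡ 19 (mod 71)
58^8 ≡ 6 (mod 71)
58^16 ≡ 36 (mod 71)
58^32 ≡ 18 (mod 71)
58^35 = 58^(32+2+1) ≡ 1 (mod 71).
Result is 1, so (129/71) = 1.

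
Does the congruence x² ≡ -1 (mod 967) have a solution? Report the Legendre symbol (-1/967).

First reduce: -1 ≡ 966 (mod 967).
Pull out 2: since 967 ≡ 7 (mod 8), (2/967) = +1.
Reciprocity: 483 ≡ 3 and 967 ≡ 3 (mod 4), so (483/967) = −(967/483).
Reduce top mod 483: now compute (1/483).
Reached (1/483) = 1. Collecting the sign flips along the way, the symbol is -1.

-1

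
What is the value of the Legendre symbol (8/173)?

Euler's criterion: (8/173) ≡ 8^86 (mod 173).
8^2 ≡ 64 (mod 173)
8^4 ≡ 117 (mod 173)
8^8 ≡ 22 (mod 173)
8^16 ≡ 138 (mod 173)
8^32 ≡ 14 (mod 173)
8^64 ≡ 23 (mod 173)
8^86 = 8^(64+16+4+2) ≡ 172 (mod 173).
Result is 172 ≡ −1, so (8/173) = −1.

-1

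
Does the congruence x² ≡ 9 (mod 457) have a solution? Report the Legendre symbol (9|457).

1

Reciprocity: 9 ≡ 1 and 457 ≡ 1 (mod 4), so (9/457) = +(457/9).
Reduce top mod 9: now compute (7/9).
Reciprocity: 7 ≡ 3 and 9 ≡ 1 (mod 4), so (7/9) = +(9/7).
Reduce top mod 7: now compute (2/7).
Pull out 2: since 7 ≡ 7 (mod 8), (2/7) = +1.
Reached (1/7) = 1. Collecting the sign flips along the way, the symbol is +1.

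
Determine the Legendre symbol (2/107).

Pull out 2: since 107 ≡ 3 (mod 8), (2/107) = -1.
Reached (1/107) = 1. Collecting the sign flips along the way, the symbol is -1.

-1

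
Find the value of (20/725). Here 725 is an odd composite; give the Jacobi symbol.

Pull out 2^2: since 725 ≡ 5 (mod 8), (2/725) = -1, so (2/725)^2 = +1.
Reciprocity: 5 ≡ 1 and 725 ≡ 1 (mod 4), so (5/725) = +(725/5).
Reduce top mod 5: now compute (0/5).
Top reduces to 0: gcd > 1, so the symbol is 0.

0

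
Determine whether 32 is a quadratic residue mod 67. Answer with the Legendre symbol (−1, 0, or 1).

Euler's criterion: (32/67) ≡ 32^33 (mod 67).
32^2 ≡ 19 (mod 67)
32^4 ≡ 26 (mod 67)
32^8 ≡ 6 (mod 67)
32^16 ≡ 36 (mod 67)
32^32 ≡ 23 (mod 67)
32^33 = 32^(32+1) ≡ 66 (mod 67).
Result is 66 ≡ −1, so (32/67) = −1.

-1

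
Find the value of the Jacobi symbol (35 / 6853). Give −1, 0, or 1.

Reciprocity: 35 ≡ 3 and 6853 ≡ 1 (mod 4), so (35/6853) = +(6853/35).
Reduce top mod 35: now compute (28/35).
Pull out 2^2: since 35 ≡ 3 (mod 8), (2/35) = -1, so (2/35)^2 = +1.
Reciprocity: 7 ≡ 3 and 35 ≡ 3 (mod 4), so (7/35) = −(35/7).
Reduce top mod 7: now compute (0/7).
Top reduces to 0: gcd > 1, so the symbol is 0.

0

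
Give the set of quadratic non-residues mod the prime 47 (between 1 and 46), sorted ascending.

5 10 11 13 15 19 20 22 23 26 29 30 31 33 35 38 39 40 41 43 44 45 46

Square k = 1,…,23 (k and 47−k give the same square):
1²=1, 2²=4, 3²=9, 4²=16, 5²=25, 6²=36, 7²≡2, 8²≡17, 9²≡34, 10²≡6, 11²≡27, 12²≡3, 13²≡28, 14²≡8, 15²≡37, 16²≡21, 17²≡7, 18²≡42, 19²≡32, 20²≡24, 21²≡18, 22²≡14, 23²≡12 (mod 47).
The residues are {1, 2, 3, 4, 6, 7, 8, 9, 12, 14, 16, 17, 18, 21, 24, 25, 27, 28, 32, 34, 36, 37, 42}; the non-residues are the remaining 23 nonzero classes.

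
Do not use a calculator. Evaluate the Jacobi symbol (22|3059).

1

Pull out 2: since 3059 ≡ 3 (mod 8), (2/3059) = -1.
Reciprocity: 11 ≡ 3 and 3059 ≡ 3 (mod 4), so (11/3059) = −(3059/11).
Reduce top mod 11: now compute (1/11).
Reached (1/11) = 1. Collecting the sign flips along the way, the symbol is +1.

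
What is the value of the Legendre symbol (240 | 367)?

1

Pull out 2^4: since 367 ≡ 7 (mod 8), (2/367) = +1, so (2/367)^4 = +1.
Reciprocity: 15 ≡ 3 and 367 ≡ 3 (mod 4), so (15/367) = −(367/15).
Reduce top mod 15: now compute (7/15).
Reciprocity: 7 ≡ 3 and 15 ≡ 3 (mod 4), so (7/15) = −(15/7).
Reduce top mod 7: now compute (1/7).
Reached (1/7) = 1. Collecting the sign flips along the way, the symbol is +1.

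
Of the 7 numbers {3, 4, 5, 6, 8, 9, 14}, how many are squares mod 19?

4

(3/19) = -1 → non-residue.
(4/19) = +1 → QR.
(5/19) = +1 → QR.
(6/19) = +1 → QR.
(8/19) = -1 → non-residue.
(9/19) = +1 → QR.
(14/19) = -1 → non-residue.
Total quadratic residues among the 7: 4.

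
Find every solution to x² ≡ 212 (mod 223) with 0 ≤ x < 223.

99, 124

Since 223 ≡ 3 (mod 4), a square root of 212 is 212^((223+1)/4) = 212^56 mod 223.
Repeated squaring: 212^2≡121, 212^4≡146, 212^8≡131, 212^16≡213, 212^32≡100 (mod 223).
212^56 = 212^(32+16+8) ≡ 124 (mod 223).
Check: 124² = 15376 ≡ 212 (mod 223). The two roots are 99 and 124.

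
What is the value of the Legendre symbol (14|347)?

Pull out 2: since 347 ≡ 3 (mod 8), (2/347) = -1.
Reciprocity: 7 ≡ 3 and 347 ≡ 3 (mod 4), so (7/347) = −(347/7).
Reduce top mod 7: now compute (4/7).
Pull out 2^2: since 7 ≡ 7 (mod 8), (2/7) = +1, so (2/7)^2 = +1.
Reached (1/7) = 1. Collecting the sign flips along the way, the symbol is +1.

1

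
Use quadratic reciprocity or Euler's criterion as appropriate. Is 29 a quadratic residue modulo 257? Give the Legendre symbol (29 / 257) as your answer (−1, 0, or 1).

Euler's criterion: (29/257) ≡ 29^128 (mod 257).
29^2 ≡ 70 (mod 257)
29^4 ≡ 17 (mod 257)
29^8 ≡ 32 (mod 257)
29^16 ≡ 253 (mod 257)
29^32 ≡ 16 (mod 257)
29^64 ≡ 256 (mod 257)
29^128 ≡ 1 (mod 257)
29^128 = 29^(128) ≡ 1 (mod 257).
Result is 1, so (29/257) = 1.

1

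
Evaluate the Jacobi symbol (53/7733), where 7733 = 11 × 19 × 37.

Reciprocity: 53 ≡ 1 and 7733 ≡ 1 (mod 4), so (53/7733) = +(7733/53).
Reduce top mod 53: now compute (48/53).
Pull out 2^4: since 53 ≡ 5 (mod 8), (2/53) = -1, so (2/53)^4 = +1.
Reciprocity: 3 ≡ 3 and 53 ≡ 1 (mod 4), so (3/53) = +(53/3).
Reduce top mod 3: now compute (2/3).
Pull out 2: since 3 ≡ 3 (mod 8), (2/3) = -1.
Reached (1/3) = 1. Collecting the sign flips along the way, the symbol is -1.

-1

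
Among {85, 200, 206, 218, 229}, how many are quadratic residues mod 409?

(85/409) = +1 → QR.
(200/409) = +1 → QR.
(206/409) = +1 → QR.
(218/409) = +1 → QR.
(229/409) = +1 → QR.
Total quadratic residues among the 5: 5.

5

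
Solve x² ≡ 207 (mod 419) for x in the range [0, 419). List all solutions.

Since 419 ≡ 3 (mod 4), a square root of 207 is 207^((419+1)/4) = 207^105 mod 419.
Repeated squaring: 207^2≡111, 207^4≡170, 207^8≡408, 207^16≡121, 207^32≡395, 207^64≡157 (mod 419).
207^105 = 207^(64+32+8+1) ≡ 292 (mod 419).
Check: 292² = 85264 ≡ 207 (mod 419). The two roots are 127 and 292.

127, 292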